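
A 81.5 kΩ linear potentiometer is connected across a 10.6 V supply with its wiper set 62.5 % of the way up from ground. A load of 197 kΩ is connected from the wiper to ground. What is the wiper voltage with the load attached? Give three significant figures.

The wiper splits the pot into (1−α)R = 30.56 kΩ above and αR = 50.94 kΩ below.
Lower section ‖ load = 40.47 kΩ.
V_wiper = 10.6 × 40.47/(30.56 + 40.47) = 6.04 V.

V ≈ 6.04 V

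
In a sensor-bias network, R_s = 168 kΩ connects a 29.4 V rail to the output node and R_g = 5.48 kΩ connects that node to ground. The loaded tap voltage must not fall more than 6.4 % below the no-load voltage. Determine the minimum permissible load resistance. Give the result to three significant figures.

Output resistance R_th = R_s‖R_g = (168 × 5.48)/173.5 = 5.307 kΩ.
The fractional drop is R_th/(R_th + R_L); requiring this ≤ 0.0640 gives R_L ≥ R_th(1/0.0640 − 1) = 5.307 × 14.62 = 77.6 kΩ.

R_L(min) ≈ 77.6 kΩ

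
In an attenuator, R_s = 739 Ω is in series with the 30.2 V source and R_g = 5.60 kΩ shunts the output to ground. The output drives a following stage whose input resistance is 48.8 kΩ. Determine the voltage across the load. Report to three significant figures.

V_out ≈ 26.3 V

The load sits in parallel with R_g: R_g‖R_L = (5600 × 48800) / (5600 + 48800) = 5024 Ω.
V_out = 30.2 × 5024 / (739 + 5024) = 30.2 × 5024/5763 = 26.3 V.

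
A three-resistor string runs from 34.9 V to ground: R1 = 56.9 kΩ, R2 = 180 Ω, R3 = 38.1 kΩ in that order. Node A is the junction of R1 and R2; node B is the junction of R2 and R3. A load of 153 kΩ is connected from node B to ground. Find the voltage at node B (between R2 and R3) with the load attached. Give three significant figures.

At node B, R3 is in parallel with the load: R3‖R_L = 30500 Ω.
Below node A the resistance is R2 + (R3‖R_L) = 30680 Ω, so V_A = 34.9 × 30680/87580 = 12.23 V.
Then V_B = V_A × (R3‖R_L)/(R2 + R3‖R_L) = 12.23 × 30500/30680 = 12.2 V.

V ≈ 12.2 V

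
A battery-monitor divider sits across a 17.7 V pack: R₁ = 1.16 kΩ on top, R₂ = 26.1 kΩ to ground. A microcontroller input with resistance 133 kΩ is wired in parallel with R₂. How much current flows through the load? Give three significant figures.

I_L ≈ 0.126 mA

R₂‖R_L = 21.82 kΩ; V_out = 17.7 × 21.82/22.98 = 16.81 V.
I_L = V_out / R_L = 16.81 / 133 kΩ = 0.126 mA.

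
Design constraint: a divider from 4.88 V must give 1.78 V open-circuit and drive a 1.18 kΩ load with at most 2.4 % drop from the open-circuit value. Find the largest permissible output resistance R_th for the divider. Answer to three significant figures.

R_th ≤ 29.0 Ω

Loading drop = R_th/(R_th + R_L) ≤ 0.0240, so R_th ≤ R_L · ε/(1−ε) = 1.18 kΩ × 0.0240/0.9760 = 29.0 Ω.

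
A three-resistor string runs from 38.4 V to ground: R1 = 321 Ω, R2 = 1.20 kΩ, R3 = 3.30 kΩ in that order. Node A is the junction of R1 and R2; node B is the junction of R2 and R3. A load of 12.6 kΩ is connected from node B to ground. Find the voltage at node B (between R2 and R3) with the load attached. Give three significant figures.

At node B, R3 is in parallel with the load: R3‖R_L = 2615 Ω.
Below node A the resistance is R2 + (R3‖R_L) = 3815 Ω, so V_A = 38.4 × 3815/4136 = 35.42 V.
Then V_B = V_A × (R3‖R_L)/(R2 + R3‖R_L) = 35.42 × 2615/3815 = 24.3 V.

V ≈ 24.3 V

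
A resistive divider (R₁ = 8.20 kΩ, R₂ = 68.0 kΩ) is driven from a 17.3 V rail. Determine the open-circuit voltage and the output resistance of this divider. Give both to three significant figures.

V_th is the open-circuit tap voltage: 17.3 × 68.0/(8.20 + 68.0) = 15.4 V.
With the supply zeroed, R₁ and R₂ appear in parallel from the tap: R_th = R₁‖R₂ = (8.20 × 68.0)/76.20 = 7.32 kΩ.

V_th = 15.4 V, R_th = 7.32 kΩ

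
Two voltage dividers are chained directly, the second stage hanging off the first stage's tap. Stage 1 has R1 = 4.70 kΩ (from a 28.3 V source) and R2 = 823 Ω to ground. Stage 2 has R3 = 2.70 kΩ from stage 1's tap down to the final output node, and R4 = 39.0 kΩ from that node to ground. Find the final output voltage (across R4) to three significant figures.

Stage 2 presents R3+R4 = 41700 Ω as a load on stage 1's tap.
Stage 1's lower leg becomes R2‖(R3+R4) = 807.1 Ω, so V_mid = 28.3 × 807.1/5507 = 4.147 V.
Stage 2 is itself unloaded: V_out = V_mid × R4/(R3+R4) = 4.147 × 39000/41700 = 3.88 V.

V_out ≈ 3.88 V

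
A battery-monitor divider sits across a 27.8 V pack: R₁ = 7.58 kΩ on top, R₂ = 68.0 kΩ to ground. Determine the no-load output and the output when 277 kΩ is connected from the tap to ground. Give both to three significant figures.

Unloaded: 25.0 V; loaded: 24.4 V

Open-circuit: V = 27.8 × 68.0/(7.58 + 68.0) = 25.0 V.
With the load, R₂ becomes R₂‖R_L = 54.60 kΩ, so V = 27.8 × 54.60/62.18 = 24.4 V.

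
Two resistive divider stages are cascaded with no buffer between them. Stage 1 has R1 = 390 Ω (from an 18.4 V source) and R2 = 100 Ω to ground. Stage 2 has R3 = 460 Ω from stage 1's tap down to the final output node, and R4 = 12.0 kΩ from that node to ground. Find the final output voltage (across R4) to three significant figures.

V_out ≈ 3.59 V

Stage 2 presents R3+R4 = 12460 Ω as a load on stage 1's tap.
Stage 1's lower leg becomes R2‖(R3+R4) = 99.20 Ω, so V_mid = 18.4 × 99.20/489.2 = 3.731 V.
Stage 2 is itself unloaded: V_out = V_mid × R4/(R3+R4) = 3.731 × 12000/12460 = 3.59 V.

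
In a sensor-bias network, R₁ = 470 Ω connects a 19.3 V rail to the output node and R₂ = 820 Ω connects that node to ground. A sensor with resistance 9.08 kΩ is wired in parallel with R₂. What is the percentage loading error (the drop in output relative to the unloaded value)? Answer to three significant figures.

3.19 %

The divider's output (Thévenin) resistance is R₁‖R₂ = 298.8 Ω.
Fractional drop under load = R_th/(R_th + R_L) = 298.8 / (298.8 + 9080) = 0.03185.
So the output falls by 3.19 %.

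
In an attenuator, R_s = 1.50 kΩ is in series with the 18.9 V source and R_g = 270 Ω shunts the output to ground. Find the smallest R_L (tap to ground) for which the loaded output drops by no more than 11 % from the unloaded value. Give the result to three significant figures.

Output resistance R_th = R_s‖R_g = (1500 × 270)/1770 = 228.8 Ω.
The fractional drop is R_th/(R_th + R_L); requiring this ≤ 0.110 gives R_L ≥ R_th(1/0.110 − 1) = 228.8 × 8.091 = 1.85 kΩ.

R_L(min) ≈ 1.85 kΩ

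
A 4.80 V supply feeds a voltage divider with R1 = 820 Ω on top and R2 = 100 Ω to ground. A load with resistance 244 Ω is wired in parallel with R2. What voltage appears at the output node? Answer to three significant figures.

V_out ≈ 0.382 V

The load sits in parallel with R2: R2‖R_L = (100 × 244) / (100 + 244) = 70.93 Ω.
V_out = 4.80 × 70.93 / (820 + 70.93) = 4.80 × 70.93/890.9 = 0.382 V.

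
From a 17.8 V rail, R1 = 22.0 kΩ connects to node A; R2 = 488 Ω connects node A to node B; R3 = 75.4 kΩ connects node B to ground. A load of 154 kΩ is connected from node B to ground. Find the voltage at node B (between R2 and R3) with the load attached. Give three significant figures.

At node B, R3 is in parallel with the load: R3‖R_L = 50620 Ω.
Below node A the resistance is R2 + (R3‖R_L) = 51110 Ω, so V_A = 17.8 × 51110/73110 = 12.44 V.
Then V_B = V_A × (R3‖R_L)/(R2 + R3‖R_L) = 12.44 × 50620/51110 = 12.3 V.

V ≈ 12.3 V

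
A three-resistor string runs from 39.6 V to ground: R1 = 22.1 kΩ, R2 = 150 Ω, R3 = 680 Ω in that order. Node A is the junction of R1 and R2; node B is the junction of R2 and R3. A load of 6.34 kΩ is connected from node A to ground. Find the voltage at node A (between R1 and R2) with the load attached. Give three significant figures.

Below node A the series string R2+R3 = 830.0 Ω sits in parallel with the 6340 Ω load: 733.9 Ω.
V_A = 39.6 × 733.9/(22100 + 733.9) = 1.27 V.

V ≈ 1.27 V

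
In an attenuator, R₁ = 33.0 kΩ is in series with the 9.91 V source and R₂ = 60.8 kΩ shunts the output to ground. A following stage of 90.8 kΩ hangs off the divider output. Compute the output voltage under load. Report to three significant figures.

V_out ≈ 5.20 V

The load sits in parallel with R₂: R₂‖R_L = (60.8 × 90.8) / (60.8 + 90.8) = 36.42 kΩ.
V_out = 9.91 × 36.42 / (33.0 + 36.42) = 9.91 × 36.42/69.42 = 5.20 V.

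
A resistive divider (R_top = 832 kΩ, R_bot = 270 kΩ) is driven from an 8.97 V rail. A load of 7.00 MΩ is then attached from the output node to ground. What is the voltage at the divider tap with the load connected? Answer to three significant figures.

The load sits in parallel with R_bot: R_bot‖R_L = (270 × 7000) / (270 + 7000) = 260.0 kΩ.
V_out = 8.97 × 260.0 / (832 + 260.0) = 8.97 × 260.0/1092 = 2.14 V.

V_out ≈ 2.14 V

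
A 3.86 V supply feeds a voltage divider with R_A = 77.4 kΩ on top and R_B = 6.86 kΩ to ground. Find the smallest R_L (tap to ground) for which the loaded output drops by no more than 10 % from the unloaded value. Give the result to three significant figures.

R_L(min) ≈ 56.7 kΩ

Output resistance R_th = R_A‖R_B = (77.4 × 6.86)/84.26 = 6.301 kΩ.
The fractional drop is R_th/(R_th + R_L); requiring this ≤ 0.100 gives R_L ≥ R_th(1/0.100 − 1) = 6.301 × 9.000 = 56.7 kΩ.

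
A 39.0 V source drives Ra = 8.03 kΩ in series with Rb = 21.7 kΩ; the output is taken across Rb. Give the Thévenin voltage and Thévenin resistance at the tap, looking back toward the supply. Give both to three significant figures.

V_th = 28.5 V, R_th = 5.86 kΩ

V_th is the open-circuit tap voltage: 39.0 × 21.7/(8.03 + 21.7) = 28.5 V.
With the supply zeroed, Ra and Rb appear in parallel from the tap: R_th = Ra‖Rb = (8.03 × 21.7)/29.73 = 5.86 kΩ.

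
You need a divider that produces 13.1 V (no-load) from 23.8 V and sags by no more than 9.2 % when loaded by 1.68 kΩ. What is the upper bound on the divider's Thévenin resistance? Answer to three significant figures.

R_th ≤ 170 Ω

Loading drop = R_th/(R_th + R_L) ≤ 0.0920, so R_th ≤ R_L · ε/(1−ε) = 1.68 kΩ × 0.0920/0.9080 = 170 Ω.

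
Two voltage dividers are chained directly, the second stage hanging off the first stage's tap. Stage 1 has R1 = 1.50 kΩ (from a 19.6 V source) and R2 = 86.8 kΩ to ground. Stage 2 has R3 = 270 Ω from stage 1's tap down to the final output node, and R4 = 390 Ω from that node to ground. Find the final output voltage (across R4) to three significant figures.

Stage 2 presents R3+R4 = 660.0 Ω as a load on stage 1's tap.
Stage 1's lower leg becomes R2‖(R3+R4) = 655.0 Ω, so V_mid = 19.6 × 655.0/2155 = 5.957 V.
Stage 2 is itself unloaded: V_out = V_mid × R4/(R3+R4) = 5.957 × 390/660.0 = 3.52 V.

V_out ≈ 3.52 V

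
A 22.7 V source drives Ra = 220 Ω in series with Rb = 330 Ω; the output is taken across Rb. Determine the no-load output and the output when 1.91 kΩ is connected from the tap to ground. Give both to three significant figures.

Unloaded: 13.6 V; loaded: 12.7 V

Open-circuit: V = 22.7 × 330/(220 + 330) = 13.6 V.
With the load, Rb becomes Rb‖R_L = 281.4 Ω, so V = 22.7 × 281.4/501.4 = 12.7 V.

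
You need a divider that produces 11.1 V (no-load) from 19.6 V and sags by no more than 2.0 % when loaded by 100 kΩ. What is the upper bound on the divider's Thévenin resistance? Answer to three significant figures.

Loading drop = R_th/(R_th + R_L) ≤ 0.0200, so R_th ≤ R_L · ε/(1−ε) = 100 kΩ × 0.0200/0.9800 = 2.04 kΩ.
(Any R1, R2 with R2/(R1+R2) = 0.566 and R1‖R2 ≤ 2.04 kΩ will meet the spec.)

R_th ≤ 2.04 kΩ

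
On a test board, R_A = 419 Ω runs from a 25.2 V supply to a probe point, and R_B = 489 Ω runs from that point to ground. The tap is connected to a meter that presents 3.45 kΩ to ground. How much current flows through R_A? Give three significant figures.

R_B‖R_L = 428.3 Ω, so the source sees R_A + R_B‖R_L = 847.3 Ω.
I = 25.2 V / 847.3 Ω = 29.7 mA.

I ≈ 29.7 mA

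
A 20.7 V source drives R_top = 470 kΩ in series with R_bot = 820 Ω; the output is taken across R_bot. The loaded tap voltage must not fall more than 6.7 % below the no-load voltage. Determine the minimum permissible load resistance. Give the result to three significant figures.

R_L(min) ≈ 11.4 kΩ

Output resistance R_th = R_top‖R_bot = (470000 × 820)/470800 = 818.6 Ω.
The fractional drop is R_th/(R_th + R_L); requiring this ≤ 0.0670 gives R_L ≥ R_th(1/0.0670 − 1) = 818.6 × 13.93 = 11.4 kΩ.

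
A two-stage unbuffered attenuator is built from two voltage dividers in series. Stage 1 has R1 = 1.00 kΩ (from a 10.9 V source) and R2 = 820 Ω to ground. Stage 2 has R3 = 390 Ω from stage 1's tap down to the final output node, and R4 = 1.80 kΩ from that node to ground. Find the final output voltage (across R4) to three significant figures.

V_out ≈ 3.35 V

Stage 2 presents R3+R4 = 2190 Ω as a load on stage 1's tap.
Stage 1's lower leg becomes R2‖(R3+R4) = 596.6 Ω, so V_mid = 10.9 × 596.6/1597 = 4.073 V.
Stage 2 is itself unloaded: V_out = V_mid × R4/(R3+R4) = 4.073 × 1800/2190 = 3.35 V.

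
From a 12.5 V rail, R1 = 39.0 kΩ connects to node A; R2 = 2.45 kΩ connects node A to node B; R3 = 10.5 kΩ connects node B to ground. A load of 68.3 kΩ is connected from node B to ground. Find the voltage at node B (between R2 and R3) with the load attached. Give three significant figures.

At node B, R3 is in parallel with the load: R3‖R_L = 9.101 kΩ.
Below node A the resistance is R2 + (R3‖R_L) = 11.55 kΩ, so V_A = 12.5 × 11.55/50.55 = 2.856 V.
Then V_B = V_A × (R3‖R_L)/(R2 + R3‖R_L) = 2.856 × 9.101/11.55 = 2.25 V.

V ≈ 2.25 V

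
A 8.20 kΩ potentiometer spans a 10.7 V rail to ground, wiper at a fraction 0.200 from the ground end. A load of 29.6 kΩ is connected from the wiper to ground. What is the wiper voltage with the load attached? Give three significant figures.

The wiper splits the pot into (1−α)R = 6.560 kΩ above and αR = 1.640 kΩ below.
Lower section ‖ load = 1.554 kΩ.
V_wiper = 10.7 × 1.554/(6.560 + 1.554) = 2.05 V.

V ≈ 2.05 V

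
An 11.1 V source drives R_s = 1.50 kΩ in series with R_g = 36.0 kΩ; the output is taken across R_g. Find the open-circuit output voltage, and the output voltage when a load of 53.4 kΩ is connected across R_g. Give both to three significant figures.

Open-circuit: V = 11.1 × 36.0/(1.50 + 36.0) = 10.7 V.
With the load, R_g becomes R_g‖R_L = 21.50 kΩ, so V = 11.1 × 21.50/23.00 = 10.4 V.

Unloaded: 10.7 V; loaded: 10.4 V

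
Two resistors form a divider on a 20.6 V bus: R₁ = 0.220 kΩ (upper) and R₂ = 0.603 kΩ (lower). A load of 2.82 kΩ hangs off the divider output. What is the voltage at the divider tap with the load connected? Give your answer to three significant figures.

V_out ≈ 14.3 V

The load sits in parallel with R₂: R₂‖R_L = (603 × 2820) / (603 + 2820) = 496.8 Ω.
V_out = 20.6 × 496.8 / (220 + 496.8) = 20.6 × 496.8/716.8 = 14.3 V.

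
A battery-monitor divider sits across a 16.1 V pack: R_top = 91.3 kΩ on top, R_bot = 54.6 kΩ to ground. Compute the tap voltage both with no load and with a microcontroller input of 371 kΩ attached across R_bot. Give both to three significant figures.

Open-circuit: V = 16.1 × 54.6/(91.3 + 54.6) = 6.03 V.
With the load, R_bot becomes R_bot‖R_L = 47.60 kΩ, so V = 16.1 × 47.60/138.9 = 5.52 V.

Unloaded: 6.03 V; loaded: 5.52 V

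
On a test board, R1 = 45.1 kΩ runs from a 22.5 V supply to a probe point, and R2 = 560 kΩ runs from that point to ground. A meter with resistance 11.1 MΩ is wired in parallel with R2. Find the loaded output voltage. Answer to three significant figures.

The load sits in parallel with R2: R2‖R_L = (560 × 11100) / (560 + 11100) = 533.1 kΩ.
V_out = 22.5 × 533.1 / (45.1 + 533.1) = 22.5 × 533.1/578.2 = 20.7 V.

V_out ≈ 20.7 V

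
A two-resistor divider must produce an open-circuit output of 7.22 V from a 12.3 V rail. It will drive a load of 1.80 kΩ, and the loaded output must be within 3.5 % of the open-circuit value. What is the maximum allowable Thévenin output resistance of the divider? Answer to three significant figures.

Loading drop = R_th/(R_th + R_L) ≤ 0.0350, so R_th ≤ R_L · ε/(1−ε) = 1.80 kΩ × 0.0350/0.9650 = 65.3 Ω.
(Any R1, R2 with R2/(R1+R2) = 0.587 and R1‖R2 ≤ 65.3 Ω will meet the spec.)

R_th ≤ 65.3 Ω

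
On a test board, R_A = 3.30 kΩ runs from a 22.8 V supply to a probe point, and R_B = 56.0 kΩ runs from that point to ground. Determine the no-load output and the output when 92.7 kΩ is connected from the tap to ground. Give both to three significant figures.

Unloaded: 21.5 V; loaded: 20.8 V

Open-circuit: V = 22.8 × 56.0/(3.30 + 56.0) = 21.5 V.
With the load, R_B becomes R_B‖R_L = 34.91 kΩ, so V = 22.8 × 34.91/38.21 = 20.8 V.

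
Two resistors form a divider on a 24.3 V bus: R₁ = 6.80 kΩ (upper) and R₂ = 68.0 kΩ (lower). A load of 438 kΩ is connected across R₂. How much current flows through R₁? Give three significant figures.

R₂‖R_L = 58.86 kΩ, so the source sees R₁ + R₂‖R_L = 65.66 kΩ.
I = 24.3 V / 65.66 kΩ = 0.370 mA.

I ≈ 0.370 mA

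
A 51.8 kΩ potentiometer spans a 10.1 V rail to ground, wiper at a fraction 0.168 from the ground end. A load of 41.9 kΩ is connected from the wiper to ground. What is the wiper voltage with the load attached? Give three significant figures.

The wiper splits the pot into (1−α)R = 43.10 kΩ above and αR = 8.702 kΩ below.
Lower section ‖ load = 7.206 kΩ.
V_wiper = 10.1 × 7.206/(43.10 + 7.206) = 1.45 V.

V ≈ 1.45 V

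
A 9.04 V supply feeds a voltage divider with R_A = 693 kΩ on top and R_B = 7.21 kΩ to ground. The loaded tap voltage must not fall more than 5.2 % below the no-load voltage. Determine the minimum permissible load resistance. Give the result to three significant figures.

R_L(min) ≈ 130 kΩ

Output resistance R_th = R_A‖R_B = (693 × 7.21)/700.2 = 7.136 kΩ.
The fractional drop is R_th/(R_th + R_L); requiring this ≤ 0.0520 gives R_L ≥ R_th(1/0.0520 − 1) = 7.136 × 18.23 = 130 kΩ.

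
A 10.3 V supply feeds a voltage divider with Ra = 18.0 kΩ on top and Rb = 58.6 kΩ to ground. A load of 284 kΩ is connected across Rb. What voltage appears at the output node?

The load sits in parallel with Rb: Rb‖R_L = (58.6 × 284) / (58.6 + 284) = 48.58 kΩ.
V_out = 10.3 × 48.58 / (18.0 + 48.58) = 10.3 × 48.58/66.58 = 7.52 V.

V_out ≈ 7.52 V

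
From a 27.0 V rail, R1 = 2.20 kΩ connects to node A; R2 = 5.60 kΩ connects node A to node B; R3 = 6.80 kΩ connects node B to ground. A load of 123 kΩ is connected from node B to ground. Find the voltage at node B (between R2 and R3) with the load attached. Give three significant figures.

V ≈ 12.2 V

At node B, R3 is in parallel with the load: R3‖R_L = 6.444 kΩ.
Below node A the resistance is R2 + (R3‖R_L) = 12.04 kΩ, so V_A = 27.0 × 12.04/14.24 = 22.83 V.
Then V_B = V_A × (R3‖R_L)/(R2 + R3‖R_L) = 22.83 × 6.444/12.04 = 12.2 V.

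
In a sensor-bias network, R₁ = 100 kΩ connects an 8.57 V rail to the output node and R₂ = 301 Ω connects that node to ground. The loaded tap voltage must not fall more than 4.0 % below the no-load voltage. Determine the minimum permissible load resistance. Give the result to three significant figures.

R_L(min) ≈ 7.20 kΩ

Output resistance R_th = R₁‖R₂ = (100000 × 301)/100300 = 300.1 Ω.
The fractional drop is R_th/(R_th + R_L); requiring this ≤ 0.0400 gives R_L ≥ R_th(1/0.0400 − 1) = 300.1 × 24.00 = 7.20 kΩ.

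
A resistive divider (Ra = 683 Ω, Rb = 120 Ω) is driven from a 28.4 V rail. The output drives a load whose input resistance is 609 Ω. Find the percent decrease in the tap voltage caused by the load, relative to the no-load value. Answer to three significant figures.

14.4 %

Unloaded V = 28.4 × 120/803.0 = 4.2441 V.
Loaded: Rb‖R_L = 100.2 Ω, giving V = 28.4 × 100.2/783.2 = 3.6349 V.
Drop = (4.2441 − 3.6349) / 4.2441 = 14.4 %.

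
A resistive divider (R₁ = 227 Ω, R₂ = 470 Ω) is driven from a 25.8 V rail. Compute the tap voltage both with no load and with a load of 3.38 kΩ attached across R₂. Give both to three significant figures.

Open-circuit: V = 25.8 × 470/(227 + 470) = 17.4 V.
With the load, R₂ becomes R₂‖R_L = 412.6 Ω, so V = 25.8 × 412.6/639.6 = 16.6 V.

Unloaded: 17.4 V; loaded: 16.6 V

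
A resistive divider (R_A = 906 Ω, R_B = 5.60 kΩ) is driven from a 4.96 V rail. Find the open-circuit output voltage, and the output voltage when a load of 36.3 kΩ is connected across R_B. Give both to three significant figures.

Open-circuit: V = 4.96 × 5600/(906 + 5600) = 4.27 V.
With the load, R_B becomes R_B‖R_L = 4852 Ω, so V = 4.96 × 4852/5758 = 4.18 V.

Unloaded: 4.27 V; loaded: 4.18 V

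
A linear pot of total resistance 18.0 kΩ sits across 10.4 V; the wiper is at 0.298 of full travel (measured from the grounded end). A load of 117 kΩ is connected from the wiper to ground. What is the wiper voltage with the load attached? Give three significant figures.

The wiper splits the pot into (1−α)R = 12.64 kΩ above and αR = 5.364 kΩ below.
Lower section ‖ load = 5.129 kΩ.
V_wiper = 10.4 × 5.129/(12.64 + 5.129) = 3.00 V.

V ≈ 3.00 V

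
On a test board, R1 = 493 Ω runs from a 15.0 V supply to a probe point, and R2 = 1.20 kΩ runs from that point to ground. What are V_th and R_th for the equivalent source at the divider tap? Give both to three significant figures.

V_th = 10.6 V, R_th = 349 Ω

V_th is the open-circuit tap voltage: 15.0 × 1200/(493 + 1200) = 10.6 V.
With the supply zeroed, R1 and R2 appear in parallel from the tap: R_th = R1‖R2 = (493 × 1200)/1693 = 349 Ω.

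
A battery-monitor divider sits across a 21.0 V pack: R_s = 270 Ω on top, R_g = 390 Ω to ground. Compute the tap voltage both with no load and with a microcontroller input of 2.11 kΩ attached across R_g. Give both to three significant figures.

Open-circuit: V = 21.0 × 390/(270 + 390) = 12.4 V.
With the load, R_g becomes R_g‖R_L = 329.2 Ω, so V = 21.0 × 329.2/599.2 = 11.5 V.

Unloaded: 12.4 V; loaded: 11.5 V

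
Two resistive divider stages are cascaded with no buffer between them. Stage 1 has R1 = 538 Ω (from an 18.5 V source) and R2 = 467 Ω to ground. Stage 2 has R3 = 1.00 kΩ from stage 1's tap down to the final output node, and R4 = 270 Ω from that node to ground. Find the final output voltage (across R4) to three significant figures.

Stage 2 presents R3+R4 = 1270 Ω as a load on stage 1's tap.
Stage 1's lower leg becomes R2‖(R3+R4) = 341.4 Ω, so V_mid = 18.5 × 341.4/879.4 = 7.183 V.
Stage 2 is itself unloaded: V_out = V_mid × R4/(R3+R4) = 7.183 × 270/1270 = 1.53 V.

V_out ≈ 1.53 V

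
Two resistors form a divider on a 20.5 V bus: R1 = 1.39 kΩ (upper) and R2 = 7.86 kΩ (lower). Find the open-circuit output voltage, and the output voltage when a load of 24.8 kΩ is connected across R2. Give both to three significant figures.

Unloaded: 17.4 V; loaded: 16.6 V

Open-circuit: V = 20.5 × 7.86/(1.39 + 7.86) = 17.4 V.
With the load, R2 becomes R2‖R_L = 5.968 kΩ, so V = 20.5 × 5.968/7.358 = 16.6 V.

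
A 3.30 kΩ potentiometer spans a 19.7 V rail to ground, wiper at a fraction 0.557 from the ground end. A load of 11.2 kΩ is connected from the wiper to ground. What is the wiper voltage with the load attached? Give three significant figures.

The wiper splits the pot into (1−α)R = 1.462 kΩ above and αR = 1.838 kΩ below.
Lower section ‖ load = 1.579 kΩ.
V_wiper = 19.7 × 1.579/(1.462 + 1.579) = 10.2 V.

V ≈ 10.2 V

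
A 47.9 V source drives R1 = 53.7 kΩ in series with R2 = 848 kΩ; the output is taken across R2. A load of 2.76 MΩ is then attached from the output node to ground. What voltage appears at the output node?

The load sits in parallel with R2: R2‖R_L = (848 × 2760) / (848 + 2760) = 648.7 kΩ.
V_out = 47.9 × 648.7 / (53.7 + 648.7) = 47.9 × 648.7/702.4 = 44.2 V.
(Unloaded it would have been 45.0 V.)

V_out ≈ 44.2 V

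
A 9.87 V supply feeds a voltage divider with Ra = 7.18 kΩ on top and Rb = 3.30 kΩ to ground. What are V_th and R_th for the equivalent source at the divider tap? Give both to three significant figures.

V_th = 3.11 V, R_th = 2.26 kΩ

V_th is the open-circuit tap voltage: 9.87 × 3.30/(7.18 + 3.30) = 3.11 V.
With the supply zeroed, Ra and Rb appear in parallel from the tap: R_th = Ra‖Rb = (7.18 × 3.30)/10.48 = 2.26 kΩ.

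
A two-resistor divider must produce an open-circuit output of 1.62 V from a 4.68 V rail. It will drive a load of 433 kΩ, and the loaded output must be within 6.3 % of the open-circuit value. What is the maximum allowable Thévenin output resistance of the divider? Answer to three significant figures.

Loading drop = R_th/(R_th + R_L) ≤ 0.0630, so R_th ≤ R_L · ε/(1−ε) = 433 kΩ × 0.0630/0.9370 = 29.1 kΩ.

R_th ≤ 29.1 kΩ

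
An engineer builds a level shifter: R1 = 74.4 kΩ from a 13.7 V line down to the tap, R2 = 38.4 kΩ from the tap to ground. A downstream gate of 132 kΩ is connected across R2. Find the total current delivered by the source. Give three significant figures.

R2‖R_L = 29.75 kΩ, so the source sees R1 + R2‖R_L = 104.1 kΩ.
I = 13.7 V / 104.1 kΩ = 0.132 mA.

I ≈ 0.132 mA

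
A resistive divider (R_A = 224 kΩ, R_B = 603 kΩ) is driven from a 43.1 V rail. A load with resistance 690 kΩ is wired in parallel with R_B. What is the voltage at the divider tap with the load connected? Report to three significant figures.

V_out ≈ 25.4 V

The load sits in parallel with R_B: R_B‖R_L = (603 × 690) / (603 + 690) = 321.8 kΩ.
V_out = 43.1 × 321.8 / (224 + 321.8) = 43.1 × 321.8/545.8 = 25.4 V.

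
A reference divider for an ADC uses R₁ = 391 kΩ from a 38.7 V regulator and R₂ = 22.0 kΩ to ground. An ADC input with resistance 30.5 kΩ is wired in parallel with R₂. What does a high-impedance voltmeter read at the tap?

V_out ≈ 1.22 V

The load sits in parallel with R₂: R₂‖R_L = (22.0 × 30.5) / (22.0 + 30.5) = 12.78 kΩ.
V_out = 38.7 × 12.78 / (391 + 12.78) = 38.7 × 12.78/403.8 = 1.22 V.
(Unloaded it would have been 2.06 V.)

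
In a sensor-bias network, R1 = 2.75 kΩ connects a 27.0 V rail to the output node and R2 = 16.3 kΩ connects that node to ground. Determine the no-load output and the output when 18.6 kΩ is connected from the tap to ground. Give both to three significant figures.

Open-circuit: V = 27.0 × 16.3/(2.75 + 16.3) = 23.1 V.
With the load, R2 becomes R2‖R_L = 8.687 kΩ, so V = 27.0 × 8.687/11.44 = 20.5 V.

Unloaded: 23.1 V; loaded: 20.5 V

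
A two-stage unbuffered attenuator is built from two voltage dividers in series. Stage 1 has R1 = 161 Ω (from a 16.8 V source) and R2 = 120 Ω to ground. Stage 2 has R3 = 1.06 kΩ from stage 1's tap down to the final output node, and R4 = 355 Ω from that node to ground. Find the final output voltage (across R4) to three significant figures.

V_out ≈ 1.72 V

Stage 2 presents R3+R4 = 1415 Ω as a load on stage 1's tap.
Stage 1's lower leg becomes R2‖(R3+R4) = 110.6 Ω, so V_mid = 16.8 × 110.6/271.6 = 6.842 V.
Stage 2 is itself unloaded: V_out = V_mid × R4/(R3+R4) = 6.842 × 355/1415 = 1.72 V.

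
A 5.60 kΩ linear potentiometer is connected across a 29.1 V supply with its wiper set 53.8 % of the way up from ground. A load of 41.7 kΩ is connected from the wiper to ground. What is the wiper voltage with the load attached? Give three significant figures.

The wiper splits the pot into (1−α)R = 2.587 kΩ above and αR = 3.013 kΩ below.
Lower section ‖ load = 2.810 kΩ.
V_wiper = 29.1 × 2.810/(2.587 + 2.810) = 15.2 V.

V ≈ 15.2 V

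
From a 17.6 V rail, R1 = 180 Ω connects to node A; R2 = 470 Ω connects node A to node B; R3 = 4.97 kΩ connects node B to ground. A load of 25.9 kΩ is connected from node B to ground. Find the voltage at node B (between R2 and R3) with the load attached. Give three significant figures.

At node B, R3 is in parallel with the load: R3‖R_L = 4170 Ω.
Below node A the resistance is R2 + (R3‖R_L) = 4640 Ω, so V_A = 17.6 × 4640/4820 = 16.94 V.
Then V_B = V_A × (R3‖R_L)/(R2 + R3‖R_L) = 16.94 × 4170/4640 = 15.2 V.

V ≈ 15.2 V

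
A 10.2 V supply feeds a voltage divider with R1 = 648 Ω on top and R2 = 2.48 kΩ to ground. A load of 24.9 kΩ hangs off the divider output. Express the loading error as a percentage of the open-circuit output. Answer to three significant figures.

2.02 %

The divider's output (Thévenin) resistance is R1‖R2 = 513.8 Ω.
Fractional drop under load = R_th/(R_th + R_L) = 513.8 / (513.8 + 24900) = 0.02022.
So the output falls by 2.02 %.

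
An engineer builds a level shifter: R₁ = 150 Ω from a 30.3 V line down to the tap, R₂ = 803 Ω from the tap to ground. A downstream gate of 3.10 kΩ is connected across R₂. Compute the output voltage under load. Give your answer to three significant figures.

The load sits in parallel with R₂: R₂‖R_L = (803 × 3100) / (803 + 3100) = 637.8 Ω.
V_out = 30.3 × 637.8 / (150 + 637.8) = 30.3 × 637.8/787.8 = 24.5 V.
(Unloaded it would have been 25.5 V.)

V_out ≈ 24.5 V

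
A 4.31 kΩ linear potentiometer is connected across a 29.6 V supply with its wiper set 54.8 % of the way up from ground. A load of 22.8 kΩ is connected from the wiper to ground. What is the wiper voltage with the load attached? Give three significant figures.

The wiper splits the pot into (1−α)R = 1.948 kΩ above and αR = 2.362 kΩ below.
Lower section ‖ load = 2.140 kΩ.
V_wiper = 29.6 × 2.140/(1.948 + 2.140) = 15.5 V.

V ≈ 15.5 V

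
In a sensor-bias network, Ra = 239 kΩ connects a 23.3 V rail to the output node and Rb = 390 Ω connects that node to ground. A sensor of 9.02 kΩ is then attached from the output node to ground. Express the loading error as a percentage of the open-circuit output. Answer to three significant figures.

The divider's output (Thévenin) resistance is Ra‖Rb = 389.4 Ω.
Fractional drop under load = R_th/(R_th + R_L) = 389.4 / (389.4 + 9020) = 0.04138.
So the output falls by 4.14 %.

4.14 %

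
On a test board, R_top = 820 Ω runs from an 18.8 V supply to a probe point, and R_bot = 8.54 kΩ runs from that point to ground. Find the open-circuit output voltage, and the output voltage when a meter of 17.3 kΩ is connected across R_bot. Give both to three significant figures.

Unloaded: 17.2 V; loaded: 16.4 V

Open-circuit: V = 18.8 × 8540/(820 + 8540) = 17.2 V.
With the load, R_bot becomes R_bot‖R_L = 5718 Ω, so V = 18.8 × 5718/6538 = 16.4 V.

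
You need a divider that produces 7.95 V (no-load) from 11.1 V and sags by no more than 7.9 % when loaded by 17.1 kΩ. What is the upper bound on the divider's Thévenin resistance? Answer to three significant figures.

R_th ≤ 1.47 kΩ

Loading drop = R_th/(R_th + R_L) ≤ 0.0790, so R_th ≤ R_L · ε/(1−ε) = 17.1 kΩ × 0.0790/0.9210 = 1.47 kΩ.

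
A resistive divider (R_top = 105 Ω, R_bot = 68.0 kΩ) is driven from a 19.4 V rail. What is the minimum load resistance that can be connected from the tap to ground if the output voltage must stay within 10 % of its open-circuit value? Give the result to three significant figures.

Output resistance R_th = R_top‖R_bot = (105 × 68000)/68100 = 104.8 Ω.
The fractional drop is R_th/(R_th + R_L); requiring this ≤ 0.100 gives R_L ≥ R_th(1/0.100 − 1) = 104.8 × 9.000 = 944 Ω.

R_L(min) ≈ 944 Ω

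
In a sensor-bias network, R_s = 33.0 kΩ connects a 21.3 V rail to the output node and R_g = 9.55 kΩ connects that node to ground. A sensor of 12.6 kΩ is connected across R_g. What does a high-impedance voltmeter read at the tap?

The load sits in parallel with R_g: R_g‖R_L = (9.55 × 12.6) / (9.55 + 12.6) = 5.433 kΩ.
V_out = 21.3 × 5.433 / (33.0 + 5.433) = 21.3 × 5.433/38.43 = 3.01 V.

V_out ≈ 3.01 V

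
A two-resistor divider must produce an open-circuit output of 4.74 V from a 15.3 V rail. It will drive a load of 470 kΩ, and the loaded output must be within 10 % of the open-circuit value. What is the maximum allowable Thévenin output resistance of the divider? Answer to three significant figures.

Loading drop = R_th/(R_th + R_L) ≤ 0.100, so R_th ≤ R_L · ε/(1−ε) = 470 kΩ × 0.100/0.9000 = 52.2 kΩ.
(Any R1, R2 with R2/(R1+R2) = 0.310 and R1‖R2 ≤ 52.2 kΩ will meet the spec.)

R_th ≤ 52.2 kΩ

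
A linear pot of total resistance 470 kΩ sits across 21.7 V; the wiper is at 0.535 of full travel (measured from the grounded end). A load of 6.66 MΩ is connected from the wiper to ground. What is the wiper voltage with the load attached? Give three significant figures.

The wiper splits the pot into (1−α)R = 218.5 kΩ above and αR = 251.5 kΩ below.
Lower section ‖ load = 242.3 kΩ.
V_wiper = 21.7 × 242.3/(218.5 + 242.3) = 11.4 V.

V ≈ 11.4 V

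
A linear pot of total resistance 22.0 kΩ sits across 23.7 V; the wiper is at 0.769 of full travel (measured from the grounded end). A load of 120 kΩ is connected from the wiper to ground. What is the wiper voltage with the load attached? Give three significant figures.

The wiper splits the pot into (1−α)R = 5.082 kΩ above and αR = 16.92 kΩ below.
Lower section ‖ load = 14.83 kΩ.
V_wiper = 23.7 × 14.83/(5.082 + 14.83) = 17.7 V.

V ≈ 17.7 V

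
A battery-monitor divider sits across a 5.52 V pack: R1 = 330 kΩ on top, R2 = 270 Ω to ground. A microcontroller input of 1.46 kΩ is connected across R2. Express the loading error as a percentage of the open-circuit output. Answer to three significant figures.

Unloaded V = 5.52 × 270/330300 = 0.004513 V.
Loaded: R2‖R_L = 227.9 Ω, giving V = 5.52 × 227.9/330200 = 0.003809 V.
Drop = (0.004513 − 0.003809) / 0.004513 = 15.6 %.

15.6 %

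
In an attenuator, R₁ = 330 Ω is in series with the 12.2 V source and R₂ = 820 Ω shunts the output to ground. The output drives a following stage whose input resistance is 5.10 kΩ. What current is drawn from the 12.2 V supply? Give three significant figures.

I ≈ 11.8 mA

R₂‖R_L = 706.4 Ω, so the source sees R₁ + R₂‖R_L = 1036 Ω.
I = 12.2 V / 1036 Ω = 11.8 mA.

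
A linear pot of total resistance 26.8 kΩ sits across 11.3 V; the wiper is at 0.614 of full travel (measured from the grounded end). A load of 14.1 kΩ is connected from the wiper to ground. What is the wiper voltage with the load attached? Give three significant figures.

V ≈ 4.78 V

The wiper splits the pot into (1−α)R = 10.34 kΩ above and αR = 16.46 kΩ below.
Lower section ‖ load = 7.593 kΩ.
V_wiper = 11.3 × 7.593/(10.34 + 7.593) = 4.78 V.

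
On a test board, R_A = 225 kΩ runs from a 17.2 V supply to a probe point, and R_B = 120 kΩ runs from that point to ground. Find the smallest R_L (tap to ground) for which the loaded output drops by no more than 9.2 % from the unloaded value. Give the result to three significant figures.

R_L(min) ≈ 772 kΩ

Output resistance R_th = R_A‖R_B = (225 × 120)/345.0 = 78.26 kΩ.
The fractional drop is R_th/(R_th + R_L); requiring this ≤ 0.0920 gives R_L ≥ R_th(1/0.0920 − 1) = 78.26 × 9.870 = 772 kΩ.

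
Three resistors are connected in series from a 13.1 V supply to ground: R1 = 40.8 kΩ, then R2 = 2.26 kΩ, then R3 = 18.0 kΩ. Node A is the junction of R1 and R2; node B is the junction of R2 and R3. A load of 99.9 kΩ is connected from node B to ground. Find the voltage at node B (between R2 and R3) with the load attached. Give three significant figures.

At node B, R3 is in parallel with the load: R3‖R_L = 15.25 kΩ.
Below node A the resistance is R2 + (R3‖R_L) = 17.51 kΩ, so V_A = 13.1 × 17.51/58.31 = 3.934 V.
Then V_B = V_A × (R3‖R_L)/(R2 + R3‖R_L) = 3.934 × 15.25/17.51 = 3.43 V.

V ≈ 3.43 V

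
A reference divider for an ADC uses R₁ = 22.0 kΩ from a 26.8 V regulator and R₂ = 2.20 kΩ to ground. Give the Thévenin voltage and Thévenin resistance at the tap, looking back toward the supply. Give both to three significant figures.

V_th = 2.44 V, R_th = 2.00 kΩ

V_th is the open-circuit tap voltage: 26.8 × 2.20/(22.0 + 2.20) = 2.44 V.
With the supply zeroed, R₁ and R₂ appear in parallel from the tap: R_th = R₁‖R₂ = (22.0 × 2.20)/24.20 = 2.00 kΩ.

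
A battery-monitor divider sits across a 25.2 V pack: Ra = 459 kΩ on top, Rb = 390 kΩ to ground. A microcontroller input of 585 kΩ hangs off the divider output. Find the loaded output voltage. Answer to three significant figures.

The load sits in parallel with Rb: Rb‖R_L = (390 × 585) / (390 + 585) = 234.0 kΩ.
V_out = 25.2 × 234.0 / (459 + 234.0) = 25.2 × 234.0/693.0 = 8.51 V.

V_out ≈ 8.51 V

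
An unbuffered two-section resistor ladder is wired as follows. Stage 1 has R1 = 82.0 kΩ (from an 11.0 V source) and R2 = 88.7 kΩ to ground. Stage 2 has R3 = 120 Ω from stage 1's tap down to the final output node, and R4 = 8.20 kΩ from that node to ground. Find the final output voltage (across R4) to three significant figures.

V_out ≈ 0.920 V

Stage 2 presents R3+R4 = 8320 Ω as a load on stage 1's tap.
Stage 1's lower leg becomes R2‖(R3+R4) = 7607 Ω, so V_mid = 11.0 × 7607/89610 = 0.9338 V.
Stage 2 is itself unloaded: V_out = V_mid × R4/(R3+R4) = 0.9338 × 8200/8320 = 0.920 V.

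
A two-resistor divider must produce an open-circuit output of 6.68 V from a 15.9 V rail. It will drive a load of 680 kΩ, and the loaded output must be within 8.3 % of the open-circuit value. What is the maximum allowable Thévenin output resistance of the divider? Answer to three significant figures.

R_th ≤ 61.5 kΩ

Loading drop = R_th/(R_th + R_L) ≤ 0.0830, so R_th ≤ R_L · ε/(1−ε) = 680 kΩ × 0.0830/0.9170 = 61.5 kΩ.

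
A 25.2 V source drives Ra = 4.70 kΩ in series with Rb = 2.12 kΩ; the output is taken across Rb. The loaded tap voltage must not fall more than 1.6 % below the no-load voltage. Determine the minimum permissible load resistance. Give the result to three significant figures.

R_L(min) ≈ 89.9 kΩ

Output resistance R_th = Ra‖Rb = (4.70 × 2.12)/6.820 = 1.461 kΩ.
The fractional drop is R_th/(R_th + R_L); requiring this ≤ 0.0160 gives R_L ≥ R_th(1/0.0160 − 1) = 1.461 × 61.50 = 89.9 kΩ.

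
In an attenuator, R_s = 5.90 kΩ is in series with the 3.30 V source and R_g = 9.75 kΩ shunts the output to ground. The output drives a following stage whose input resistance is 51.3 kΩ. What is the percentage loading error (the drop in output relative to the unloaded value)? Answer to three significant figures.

The divider's output (Thévenin) resistance is R_s‖R_g = 3.676 kΩ.
Fractional drop under load = R_th/(R_th + R_L) = 3.676 / (3.676 + 51.3) = 0.06686.
So the output falls by 6.69 %.

6.69 %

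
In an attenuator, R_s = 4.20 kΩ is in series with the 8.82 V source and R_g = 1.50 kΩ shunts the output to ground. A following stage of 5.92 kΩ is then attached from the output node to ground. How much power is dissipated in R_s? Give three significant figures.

P ≈ 11.2 mW

Total resistance from the source is R_s + (R_g‖R_L) = 5.397 kΩ, so I = 8.82/5.397 kΩ = 1.634 mA.
P = I²·R_s = (1.634 mA)² × 4.20 kΩ = 11.2 mW.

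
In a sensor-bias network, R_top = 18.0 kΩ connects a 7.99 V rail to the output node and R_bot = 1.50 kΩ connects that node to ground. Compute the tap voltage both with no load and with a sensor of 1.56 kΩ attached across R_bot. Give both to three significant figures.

Open-circuit: V = 7.99 × 1.50/(18.0 + 1.50) = 0.615 V.
With the load, R_bot becomes R_bot‖R_L = 0.7647 kΩ, so V = 7.99 × 0.7647/18.76 = 0.326 V.

Unloaded: 0.615 V; loaded: 0.326 V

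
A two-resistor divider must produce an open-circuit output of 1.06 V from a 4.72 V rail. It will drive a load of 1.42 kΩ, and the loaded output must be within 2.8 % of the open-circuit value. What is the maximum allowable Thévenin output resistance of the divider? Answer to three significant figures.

Loading drop = R_th/(R_th + R_L) ≤ 0.0280, so R_th ≤ R_L · ε/(1−ε) = 1.42 kΩ × 0.0280/0.9720 = 40.9 Ω.

R_th ≤ 40.9 Ω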